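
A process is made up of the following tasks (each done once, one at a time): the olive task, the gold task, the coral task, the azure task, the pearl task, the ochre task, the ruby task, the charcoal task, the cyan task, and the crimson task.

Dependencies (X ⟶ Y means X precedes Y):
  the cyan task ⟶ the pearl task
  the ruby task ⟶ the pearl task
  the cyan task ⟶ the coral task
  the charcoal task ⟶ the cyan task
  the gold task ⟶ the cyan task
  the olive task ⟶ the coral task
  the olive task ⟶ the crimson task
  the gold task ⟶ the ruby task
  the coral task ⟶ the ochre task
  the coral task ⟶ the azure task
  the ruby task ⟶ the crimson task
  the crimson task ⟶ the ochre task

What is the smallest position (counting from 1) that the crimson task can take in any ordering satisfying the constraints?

4

The tasks that are forced before the crimson task, directly or transitively, are the olive task, the gold task, the ruby task. That's 3 tasks.
So at minimum 3 tasks come before the crimson task, putting the crimson task no earlier than position 4. That position is achievable by scheduling exactly those predecessors first.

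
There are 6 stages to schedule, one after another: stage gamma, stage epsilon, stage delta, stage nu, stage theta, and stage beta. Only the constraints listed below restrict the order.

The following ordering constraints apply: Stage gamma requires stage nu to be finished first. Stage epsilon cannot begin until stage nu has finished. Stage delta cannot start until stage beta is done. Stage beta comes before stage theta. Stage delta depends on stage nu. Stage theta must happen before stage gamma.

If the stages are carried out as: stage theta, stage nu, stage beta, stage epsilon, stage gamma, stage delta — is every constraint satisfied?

No

The sequence places stage theta ahead of stage beta.
But one of the constraints requires stage beta before stage theta, so this ordering violates it.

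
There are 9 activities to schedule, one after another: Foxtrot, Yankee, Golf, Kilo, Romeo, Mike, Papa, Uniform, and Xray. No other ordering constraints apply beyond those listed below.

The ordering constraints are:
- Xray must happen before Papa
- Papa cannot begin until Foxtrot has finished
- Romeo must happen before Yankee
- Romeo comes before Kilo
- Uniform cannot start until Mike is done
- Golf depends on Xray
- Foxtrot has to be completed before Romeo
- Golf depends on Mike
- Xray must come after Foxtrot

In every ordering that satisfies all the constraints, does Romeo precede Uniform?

Nothing in the constraints links Romeo and Uniform; they are unordered relative to each other.
A valid ordering placing Uniform before Romeo exists, so the answer is no.

No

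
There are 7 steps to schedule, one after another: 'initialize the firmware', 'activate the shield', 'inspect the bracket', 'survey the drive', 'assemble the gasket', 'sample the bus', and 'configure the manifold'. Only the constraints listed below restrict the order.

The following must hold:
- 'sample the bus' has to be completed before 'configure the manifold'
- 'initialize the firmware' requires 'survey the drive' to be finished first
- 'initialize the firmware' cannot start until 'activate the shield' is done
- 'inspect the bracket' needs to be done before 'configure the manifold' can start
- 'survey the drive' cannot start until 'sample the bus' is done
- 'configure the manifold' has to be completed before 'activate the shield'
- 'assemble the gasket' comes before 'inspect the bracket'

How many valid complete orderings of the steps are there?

12

2 steps have no prerequisites ('assemble the gasket', 'sample the bus'), so any of them could come first.
Enumerating by repeatedly choosing an available step (one whose prerequisites are all placed) gives 12 distinct complete orderings.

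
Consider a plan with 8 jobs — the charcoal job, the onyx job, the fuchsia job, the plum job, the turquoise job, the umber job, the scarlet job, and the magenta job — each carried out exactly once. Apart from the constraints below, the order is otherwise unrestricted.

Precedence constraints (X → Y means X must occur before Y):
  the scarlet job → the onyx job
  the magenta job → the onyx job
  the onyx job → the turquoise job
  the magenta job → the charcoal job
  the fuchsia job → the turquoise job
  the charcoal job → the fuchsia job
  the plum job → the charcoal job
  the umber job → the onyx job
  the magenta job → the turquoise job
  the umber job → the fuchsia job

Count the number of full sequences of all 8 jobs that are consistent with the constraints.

4 jobs have no prerequisites (the plum job, the umber job, the scarlet job, the magenta job), so any of them could come first.
Counting all ways to extend the partial order to a total order gives 118.

118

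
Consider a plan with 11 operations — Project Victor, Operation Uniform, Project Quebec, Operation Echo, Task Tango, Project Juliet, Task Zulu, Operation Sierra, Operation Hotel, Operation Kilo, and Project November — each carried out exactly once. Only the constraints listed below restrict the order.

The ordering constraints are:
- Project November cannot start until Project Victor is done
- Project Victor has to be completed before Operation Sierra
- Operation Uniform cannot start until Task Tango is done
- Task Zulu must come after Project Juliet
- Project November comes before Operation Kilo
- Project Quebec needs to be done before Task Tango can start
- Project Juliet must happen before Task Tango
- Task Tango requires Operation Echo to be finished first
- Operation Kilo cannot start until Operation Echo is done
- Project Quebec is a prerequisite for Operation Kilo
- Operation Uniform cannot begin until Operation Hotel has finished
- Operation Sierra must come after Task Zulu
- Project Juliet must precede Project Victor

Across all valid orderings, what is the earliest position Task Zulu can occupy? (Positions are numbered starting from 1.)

The only operation forced before Task Zulu (directly or transitively) is Project Juliet.
With 1 mandatory predecessor, the earliest Task Zulu can sit is position 1+1 = 2, and placing just that one first achieves it.

2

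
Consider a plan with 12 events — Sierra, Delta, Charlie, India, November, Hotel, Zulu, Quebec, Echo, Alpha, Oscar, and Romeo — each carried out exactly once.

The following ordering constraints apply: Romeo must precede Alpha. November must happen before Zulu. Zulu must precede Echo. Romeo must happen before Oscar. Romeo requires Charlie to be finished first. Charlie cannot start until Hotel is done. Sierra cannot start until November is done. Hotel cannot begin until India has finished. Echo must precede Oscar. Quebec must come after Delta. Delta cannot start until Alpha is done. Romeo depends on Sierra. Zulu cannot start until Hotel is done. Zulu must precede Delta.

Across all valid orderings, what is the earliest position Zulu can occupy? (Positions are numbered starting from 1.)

Working backwards through the constraints from Zulu, its full set of required predecessors is India, November, Hotel — 3 of them.
So at minimum 3 events come before Zulu, putting Zulu no earlier than position 4. That position is achievable by scheduling exactly those predecessors first.

4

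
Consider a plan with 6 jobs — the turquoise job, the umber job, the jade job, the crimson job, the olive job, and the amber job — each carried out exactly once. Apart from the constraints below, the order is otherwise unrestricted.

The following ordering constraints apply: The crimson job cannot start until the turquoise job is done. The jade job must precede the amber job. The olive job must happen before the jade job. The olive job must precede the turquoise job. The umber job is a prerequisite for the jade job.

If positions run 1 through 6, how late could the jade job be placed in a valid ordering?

5

Following the constraints forward from the jade job, its only required successor is the amber job.
With 1 mandatory successor out of 6 jobs total, the latest slot for the jade job is 6−1 = 5, and it's reachable by doing all non-successors before the jade job.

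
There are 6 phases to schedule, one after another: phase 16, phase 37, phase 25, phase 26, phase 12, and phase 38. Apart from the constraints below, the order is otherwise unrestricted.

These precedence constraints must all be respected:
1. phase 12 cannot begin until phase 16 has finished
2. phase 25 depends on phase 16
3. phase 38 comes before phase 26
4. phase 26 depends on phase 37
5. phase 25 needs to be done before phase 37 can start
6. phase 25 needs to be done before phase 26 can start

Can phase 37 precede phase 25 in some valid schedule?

No

The constraints give a chain phase 25 → phase 37, which forces phase 25 before phase 37.
So no valid ordering can have phase 37 before phase 25.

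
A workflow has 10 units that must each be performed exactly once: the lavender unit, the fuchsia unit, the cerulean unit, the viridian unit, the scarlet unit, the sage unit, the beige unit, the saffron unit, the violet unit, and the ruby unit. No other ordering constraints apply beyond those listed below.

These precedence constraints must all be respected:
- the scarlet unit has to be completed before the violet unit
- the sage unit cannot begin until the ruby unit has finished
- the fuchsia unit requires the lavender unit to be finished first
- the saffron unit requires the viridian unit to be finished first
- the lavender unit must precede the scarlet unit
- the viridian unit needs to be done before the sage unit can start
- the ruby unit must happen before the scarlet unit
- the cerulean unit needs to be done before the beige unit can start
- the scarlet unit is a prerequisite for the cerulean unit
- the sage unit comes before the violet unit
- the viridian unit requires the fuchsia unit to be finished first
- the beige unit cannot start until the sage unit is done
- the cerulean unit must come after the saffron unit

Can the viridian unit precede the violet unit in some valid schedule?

The constraints force the viridian unit before the violet unit, so yes — every valid ordering has the viridian unit earlier.

Yes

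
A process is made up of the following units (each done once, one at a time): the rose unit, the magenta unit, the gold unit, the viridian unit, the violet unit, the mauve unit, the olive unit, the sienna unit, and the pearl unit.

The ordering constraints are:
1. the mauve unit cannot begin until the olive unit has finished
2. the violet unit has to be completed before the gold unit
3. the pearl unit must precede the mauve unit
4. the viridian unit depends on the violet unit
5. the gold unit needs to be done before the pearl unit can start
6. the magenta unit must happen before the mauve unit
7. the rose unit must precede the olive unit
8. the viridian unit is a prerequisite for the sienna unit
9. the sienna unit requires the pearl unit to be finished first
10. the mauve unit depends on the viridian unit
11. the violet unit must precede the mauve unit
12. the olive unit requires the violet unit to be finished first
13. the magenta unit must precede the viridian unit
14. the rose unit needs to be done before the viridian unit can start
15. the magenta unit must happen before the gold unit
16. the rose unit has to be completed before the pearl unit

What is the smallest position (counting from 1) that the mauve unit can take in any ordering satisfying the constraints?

The units that are forced before the mauve unit, directly or transitively, are the rose unit, the magenta unit, the gold unit, the viridian unit, the violet unit, the olive unit, the pearl unit. That's 7 units.
So at minimum 7 units come before the mauve unit, putting the mauve unit no earlier than position 8. That position is achievable by scheduling exactly those predecessors first.

8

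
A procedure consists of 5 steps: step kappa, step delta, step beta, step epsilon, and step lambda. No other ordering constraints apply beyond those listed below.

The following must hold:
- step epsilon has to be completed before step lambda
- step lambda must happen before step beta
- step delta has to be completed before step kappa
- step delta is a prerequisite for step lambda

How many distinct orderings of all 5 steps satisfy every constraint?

2 steps have no prerequisites (step delta, step epsilon), so any of them could come first.
Enumerating by repeatedly choosing an available step (one whose prerequisites are all placed) gives 7 distinct complete orderings.

7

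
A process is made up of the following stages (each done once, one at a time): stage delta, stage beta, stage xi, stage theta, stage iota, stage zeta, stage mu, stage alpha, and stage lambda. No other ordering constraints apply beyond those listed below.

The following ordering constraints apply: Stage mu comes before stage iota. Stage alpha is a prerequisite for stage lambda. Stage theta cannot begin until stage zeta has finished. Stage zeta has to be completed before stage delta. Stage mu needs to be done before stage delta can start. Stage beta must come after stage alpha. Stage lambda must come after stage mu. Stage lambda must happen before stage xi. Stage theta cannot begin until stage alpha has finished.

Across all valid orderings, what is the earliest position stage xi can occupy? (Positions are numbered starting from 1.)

4

Every stage that must precede stage xi has to come before it. Tracing all chains that end at stage xi, those stages are: stage mu, stage alpha, stage lambda — 3 in total.
With 3 mandatory predecessors, the earliest stage xi can sit is position 3+1 = 4, and placing just those 3 first achieves it.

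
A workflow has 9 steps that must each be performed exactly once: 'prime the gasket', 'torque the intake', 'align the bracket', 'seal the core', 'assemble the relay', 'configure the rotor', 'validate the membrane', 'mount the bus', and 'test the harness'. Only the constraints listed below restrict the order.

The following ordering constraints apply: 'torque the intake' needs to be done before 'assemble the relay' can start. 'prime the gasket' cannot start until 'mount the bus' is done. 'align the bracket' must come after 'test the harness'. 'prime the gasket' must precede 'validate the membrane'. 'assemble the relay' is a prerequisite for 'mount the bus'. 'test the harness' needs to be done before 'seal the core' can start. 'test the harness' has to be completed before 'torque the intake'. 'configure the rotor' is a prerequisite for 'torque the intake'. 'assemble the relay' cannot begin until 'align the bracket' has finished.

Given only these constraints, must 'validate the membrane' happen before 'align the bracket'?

No

There is a chain 'align the bracket' → 'assemble the relay' → 'mount the bus' → 'prime the gasket' → 'validate the membrane', which puts 'align the bracket' before 'validate the membrane'.
So 'validate the membrane' never precedes 'align the bracket'.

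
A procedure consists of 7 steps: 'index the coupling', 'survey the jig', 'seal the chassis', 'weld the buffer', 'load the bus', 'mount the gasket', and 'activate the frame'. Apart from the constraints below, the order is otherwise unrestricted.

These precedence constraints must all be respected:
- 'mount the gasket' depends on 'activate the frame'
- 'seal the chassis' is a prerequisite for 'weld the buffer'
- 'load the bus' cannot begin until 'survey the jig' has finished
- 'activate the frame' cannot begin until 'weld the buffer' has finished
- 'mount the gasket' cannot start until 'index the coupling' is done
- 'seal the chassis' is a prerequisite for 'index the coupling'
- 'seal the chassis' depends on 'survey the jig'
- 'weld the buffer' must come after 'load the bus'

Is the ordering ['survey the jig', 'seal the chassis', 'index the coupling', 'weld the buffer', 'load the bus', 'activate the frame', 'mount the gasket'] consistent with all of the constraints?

No

The sequence places 'weld the buffer' ahead of 'load the bus'.
Since 'load the bus' is required before 'weld the buffer', the ordering is invalid.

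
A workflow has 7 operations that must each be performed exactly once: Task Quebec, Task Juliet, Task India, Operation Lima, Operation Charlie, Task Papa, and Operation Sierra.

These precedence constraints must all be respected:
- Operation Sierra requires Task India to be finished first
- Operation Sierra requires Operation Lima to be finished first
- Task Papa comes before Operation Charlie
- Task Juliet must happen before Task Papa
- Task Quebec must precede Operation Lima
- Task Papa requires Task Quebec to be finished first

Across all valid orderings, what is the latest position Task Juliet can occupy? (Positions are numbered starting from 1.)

5

Every operation that must follow Task Juliet has to come after it. Tracing all chains starting from Task Juliet, those operations are: Operation Charlie, Task Papa — 2 in total.
So at least 2 operations follow Task Juliet, putting Task Juliet no later than position 5. That position is achievable by scheduling everything else first.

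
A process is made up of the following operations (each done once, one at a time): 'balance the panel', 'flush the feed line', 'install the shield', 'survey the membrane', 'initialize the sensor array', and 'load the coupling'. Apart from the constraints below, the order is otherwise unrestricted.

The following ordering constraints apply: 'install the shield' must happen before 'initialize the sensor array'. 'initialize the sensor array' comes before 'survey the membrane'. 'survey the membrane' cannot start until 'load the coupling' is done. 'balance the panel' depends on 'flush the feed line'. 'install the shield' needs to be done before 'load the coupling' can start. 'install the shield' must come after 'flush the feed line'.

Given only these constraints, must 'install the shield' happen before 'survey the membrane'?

Yes

There is a constraint chain 'install the shield' → 'initialize the sensor array' → 'survey the membrane'.
So 'install the shield' must precede 'survey the membrane' in any valid ordering.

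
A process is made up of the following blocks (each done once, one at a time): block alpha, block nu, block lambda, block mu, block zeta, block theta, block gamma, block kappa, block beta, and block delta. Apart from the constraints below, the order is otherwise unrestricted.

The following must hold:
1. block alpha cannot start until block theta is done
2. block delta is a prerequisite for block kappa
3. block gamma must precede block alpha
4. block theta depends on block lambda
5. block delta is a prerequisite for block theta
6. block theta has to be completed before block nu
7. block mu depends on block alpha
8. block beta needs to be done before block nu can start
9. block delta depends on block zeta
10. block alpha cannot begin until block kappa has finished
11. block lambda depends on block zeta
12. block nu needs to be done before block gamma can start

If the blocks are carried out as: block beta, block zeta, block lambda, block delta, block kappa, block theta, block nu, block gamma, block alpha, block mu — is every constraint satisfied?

Every stated constraint is respected: block beta sits at position 1, ahead of block nu at position 7, and each of the other listed pairs likewise has the predecessor earlier in the sequence.

Yes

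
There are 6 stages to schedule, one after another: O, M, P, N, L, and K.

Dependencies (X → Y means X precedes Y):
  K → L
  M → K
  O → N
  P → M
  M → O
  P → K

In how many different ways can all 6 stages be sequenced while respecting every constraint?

P is the only stage with nothing required before it, so every ordering starts there.
Counting all ways to extend the partial order to a total order gives 6.

6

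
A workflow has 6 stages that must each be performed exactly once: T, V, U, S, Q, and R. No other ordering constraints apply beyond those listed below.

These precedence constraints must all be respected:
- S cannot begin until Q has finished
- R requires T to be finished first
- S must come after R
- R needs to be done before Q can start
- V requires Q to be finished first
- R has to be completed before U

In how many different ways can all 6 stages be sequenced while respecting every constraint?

8

Only T has no prerequisites, so it must go first.
Systematically extending each partial ordering one stage at a time and counting, there are 8 complete orderings.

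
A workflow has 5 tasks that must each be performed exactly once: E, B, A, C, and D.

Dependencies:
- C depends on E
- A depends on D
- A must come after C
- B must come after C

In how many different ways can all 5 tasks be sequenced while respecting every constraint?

7

The tasks with no prerequisites are E, D; any of them can be placed first.
Counting all ways to extend the partial order to a total order gives 7.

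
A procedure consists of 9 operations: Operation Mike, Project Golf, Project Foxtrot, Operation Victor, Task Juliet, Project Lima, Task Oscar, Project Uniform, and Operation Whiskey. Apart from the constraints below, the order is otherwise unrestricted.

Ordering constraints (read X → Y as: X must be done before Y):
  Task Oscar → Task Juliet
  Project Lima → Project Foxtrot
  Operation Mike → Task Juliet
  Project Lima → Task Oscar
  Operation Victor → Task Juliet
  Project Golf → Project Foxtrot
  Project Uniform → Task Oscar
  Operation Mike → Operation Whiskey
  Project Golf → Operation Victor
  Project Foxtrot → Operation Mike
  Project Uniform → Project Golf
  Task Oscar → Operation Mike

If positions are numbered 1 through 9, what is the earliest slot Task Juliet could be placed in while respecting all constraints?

Working backwards through the constraints from Task Juliet, its full set of required predecessors is Operation Mike, Project Golf, Project Foxtrot, Operation Victor, Project Lima, Task Oscar, Project Uniform — 7 of them.
So at minimum 7 operations come before Task Juliet, putting Task Juliet no earlier than position 8. That position is achievable by scheduling exactly those predecessors first.

8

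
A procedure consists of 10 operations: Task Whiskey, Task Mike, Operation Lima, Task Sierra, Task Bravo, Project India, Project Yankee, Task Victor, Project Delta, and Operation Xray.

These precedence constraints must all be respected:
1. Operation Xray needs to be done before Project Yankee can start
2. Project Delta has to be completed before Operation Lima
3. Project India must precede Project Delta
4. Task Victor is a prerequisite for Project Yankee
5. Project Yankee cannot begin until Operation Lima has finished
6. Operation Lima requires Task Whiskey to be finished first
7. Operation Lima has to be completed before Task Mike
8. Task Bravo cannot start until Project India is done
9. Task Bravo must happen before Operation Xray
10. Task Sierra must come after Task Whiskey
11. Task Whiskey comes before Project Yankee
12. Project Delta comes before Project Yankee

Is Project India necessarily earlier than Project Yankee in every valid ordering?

Yes

Chaining the stated constraints: Project India → Project Delta → Project Yankee.
So Project India must precede Project Yankee in any valid ordering.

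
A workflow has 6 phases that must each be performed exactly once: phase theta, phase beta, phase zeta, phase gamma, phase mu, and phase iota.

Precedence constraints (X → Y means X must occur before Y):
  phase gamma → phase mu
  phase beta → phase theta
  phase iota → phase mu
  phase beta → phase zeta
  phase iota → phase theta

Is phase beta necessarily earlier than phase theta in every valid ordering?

Yes

There is a constraint chain phase beta → phase theta.
That forces phase beta before phase theta in every valid schedule.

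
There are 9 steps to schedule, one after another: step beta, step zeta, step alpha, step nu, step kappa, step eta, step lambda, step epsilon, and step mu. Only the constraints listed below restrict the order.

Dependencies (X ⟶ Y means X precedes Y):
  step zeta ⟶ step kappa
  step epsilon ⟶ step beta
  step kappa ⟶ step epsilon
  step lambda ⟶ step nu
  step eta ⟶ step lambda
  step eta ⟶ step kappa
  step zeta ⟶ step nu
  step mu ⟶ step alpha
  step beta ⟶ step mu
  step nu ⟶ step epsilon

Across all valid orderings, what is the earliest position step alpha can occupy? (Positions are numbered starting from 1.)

9

Every step that must precede step alpha has to come before it. Tracing all chains that end at step alpha, those steps are: step beta, step zeta, step nu, step kappa, step eta, step lambda, step epsilon, step mu — 8 in total.
So at minimum 8 steps come before step alpha, putting step alpha no earlier than position 9. That position is achievable by scheduling exactly those predecessors first.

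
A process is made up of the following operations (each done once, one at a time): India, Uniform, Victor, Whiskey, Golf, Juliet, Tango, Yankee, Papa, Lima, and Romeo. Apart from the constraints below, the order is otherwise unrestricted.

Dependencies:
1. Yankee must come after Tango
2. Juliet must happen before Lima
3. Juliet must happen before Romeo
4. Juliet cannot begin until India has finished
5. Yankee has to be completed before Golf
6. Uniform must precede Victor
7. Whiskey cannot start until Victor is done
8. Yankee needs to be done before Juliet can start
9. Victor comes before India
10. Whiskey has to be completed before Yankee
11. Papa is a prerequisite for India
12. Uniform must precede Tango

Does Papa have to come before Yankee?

Papa and Yankee are not related by any chain of constraints.
A valid ordering placing Yankee before Papa exists, so the answer is no.

No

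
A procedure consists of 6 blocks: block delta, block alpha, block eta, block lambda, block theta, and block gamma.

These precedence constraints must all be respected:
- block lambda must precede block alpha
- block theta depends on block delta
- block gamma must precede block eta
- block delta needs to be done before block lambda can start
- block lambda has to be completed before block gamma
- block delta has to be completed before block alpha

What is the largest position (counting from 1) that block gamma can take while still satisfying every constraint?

The only block forced after block gamma (directly or by a chain) is block eta.
With 1 mandatory successor out of 6 blocks total, the latest slot for block gamma is 6−1 = 5, and it's reachable by doing all non-successors before block gamma.

5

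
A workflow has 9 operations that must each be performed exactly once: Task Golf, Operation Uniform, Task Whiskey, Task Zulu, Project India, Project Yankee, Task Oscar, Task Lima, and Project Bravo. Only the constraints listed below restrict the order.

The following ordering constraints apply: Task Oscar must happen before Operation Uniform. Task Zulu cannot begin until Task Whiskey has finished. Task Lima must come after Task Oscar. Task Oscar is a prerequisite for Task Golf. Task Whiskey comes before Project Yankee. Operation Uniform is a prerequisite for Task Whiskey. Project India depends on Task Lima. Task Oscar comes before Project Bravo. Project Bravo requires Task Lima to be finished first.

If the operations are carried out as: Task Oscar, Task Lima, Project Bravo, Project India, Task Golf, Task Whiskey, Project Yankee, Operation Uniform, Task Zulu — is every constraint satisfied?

No

The sequence places Task Whiskey ahead of Operation Uniform.
That contradicts the constraint that Operation Uniform must precede Task Whiskey.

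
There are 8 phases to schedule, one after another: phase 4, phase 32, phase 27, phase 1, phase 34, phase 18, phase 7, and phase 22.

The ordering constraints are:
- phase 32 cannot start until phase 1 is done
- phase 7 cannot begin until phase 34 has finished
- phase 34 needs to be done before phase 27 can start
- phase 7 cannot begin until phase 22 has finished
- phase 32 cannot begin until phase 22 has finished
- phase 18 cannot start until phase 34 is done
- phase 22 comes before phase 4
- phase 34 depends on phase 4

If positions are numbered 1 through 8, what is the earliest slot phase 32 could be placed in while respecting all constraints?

3

The phases that are forced before phase 32, directly or transitively, are phase 1, phase 22. That's 2 phases.
So at minimum 2 phases come before phase 32, putting phase 32 no earlier than position 3. That position is achievable by scheduling exactly those predecessors first.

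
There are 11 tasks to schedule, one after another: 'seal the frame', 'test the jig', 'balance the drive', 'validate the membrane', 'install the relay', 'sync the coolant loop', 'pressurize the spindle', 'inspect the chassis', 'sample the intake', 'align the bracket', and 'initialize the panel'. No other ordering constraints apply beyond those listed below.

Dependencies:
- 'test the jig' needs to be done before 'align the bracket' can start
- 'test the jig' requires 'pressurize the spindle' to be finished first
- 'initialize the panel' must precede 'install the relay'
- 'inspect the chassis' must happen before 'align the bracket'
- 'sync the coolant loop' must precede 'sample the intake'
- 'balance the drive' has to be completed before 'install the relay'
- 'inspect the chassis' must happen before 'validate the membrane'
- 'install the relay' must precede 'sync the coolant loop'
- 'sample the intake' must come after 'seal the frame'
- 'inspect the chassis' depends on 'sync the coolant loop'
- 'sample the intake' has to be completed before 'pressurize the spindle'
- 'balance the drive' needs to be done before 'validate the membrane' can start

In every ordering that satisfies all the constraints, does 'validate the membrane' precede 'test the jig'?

No

'validate the membrane' and 'test the jig' are not related by any chain of constraints.
A valid ordering placing 'test the jig' before 'validate the membrane' exists, so the answer is no.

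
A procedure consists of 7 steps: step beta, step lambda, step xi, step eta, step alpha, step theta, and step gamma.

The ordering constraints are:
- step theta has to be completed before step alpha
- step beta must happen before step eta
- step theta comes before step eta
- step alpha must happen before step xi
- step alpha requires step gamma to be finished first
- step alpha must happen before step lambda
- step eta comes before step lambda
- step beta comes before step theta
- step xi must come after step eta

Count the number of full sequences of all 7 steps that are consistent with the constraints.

2 steps have no prerequisites (step beta, step gamma), so any of them could come first.
Counting all ways to extend the partial order to a total order gives 14.

14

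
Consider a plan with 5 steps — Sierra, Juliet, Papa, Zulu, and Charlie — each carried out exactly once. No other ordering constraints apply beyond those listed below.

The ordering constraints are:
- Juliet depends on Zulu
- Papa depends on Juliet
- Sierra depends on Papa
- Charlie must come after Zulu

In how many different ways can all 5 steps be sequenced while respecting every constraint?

4

Zulu is the only step with nothing required before it, so every ordering starts there.
Counting all ways to extend the partial order to a total order gives 4.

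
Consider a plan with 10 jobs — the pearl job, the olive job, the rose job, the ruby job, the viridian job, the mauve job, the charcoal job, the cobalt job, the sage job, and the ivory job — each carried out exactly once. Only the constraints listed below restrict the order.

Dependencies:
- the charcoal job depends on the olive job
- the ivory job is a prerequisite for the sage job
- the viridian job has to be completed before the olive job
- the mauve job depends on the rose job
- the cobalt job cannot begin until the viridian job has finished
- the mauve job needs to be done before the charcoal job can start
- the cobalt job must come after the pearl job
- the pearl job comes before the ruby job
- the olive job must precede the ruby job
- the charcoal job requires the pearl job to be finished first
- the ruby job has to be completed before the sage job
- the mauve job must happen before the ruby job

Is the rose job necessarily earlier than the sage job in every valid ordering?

Yes

Tracing the constraints gives a chain: the rose job → the mauve job → the ruby job → the sage job.
Hence the rose job necessarily comes before the sage job.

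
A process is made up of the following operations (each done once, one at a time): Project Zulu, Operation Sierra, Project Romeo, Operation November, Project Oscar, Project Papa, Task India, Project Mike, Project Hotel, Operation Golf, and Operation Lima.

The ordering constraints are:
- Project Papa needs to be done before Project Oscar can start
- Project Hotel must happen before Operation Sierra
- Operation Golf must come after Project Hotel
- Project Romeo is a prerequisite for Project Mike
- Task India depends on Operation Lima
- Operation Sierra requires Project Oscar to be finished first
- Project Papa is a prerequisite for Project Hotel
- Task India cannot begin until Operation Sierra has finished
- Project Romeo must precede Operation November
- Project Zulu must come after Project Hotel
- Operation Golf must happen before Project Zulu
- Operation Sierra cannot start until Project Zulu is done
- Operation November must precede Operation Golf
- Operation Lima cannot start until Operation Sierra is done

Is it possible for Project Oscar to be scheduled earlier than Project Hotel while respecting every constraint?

Nothing in the constraints forces Project Hotel before Project Oscar — there is no chain from Project Hotel to Project Oscar.
That means at least one valid schedule has Project Oscar before Project Hotel.

Yes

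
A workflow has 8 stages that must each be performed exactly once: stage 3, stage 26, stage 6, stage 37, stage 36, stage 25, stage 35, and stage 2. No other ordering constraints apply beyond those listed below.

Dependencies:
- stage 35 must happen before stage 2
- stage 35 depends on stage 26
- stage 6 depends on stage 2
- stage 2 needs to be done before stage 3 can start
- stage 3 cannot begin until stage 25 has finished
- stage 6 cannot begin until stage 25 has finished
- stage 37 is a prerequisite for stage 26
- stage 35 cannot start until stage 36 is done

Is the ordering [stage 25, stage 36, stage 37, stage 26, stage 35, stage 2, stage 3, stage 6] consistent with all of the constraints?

Going through the constraints one by one, each required predecessor appears earlier in the sequence than its dependent — e.g. stage 25 (position 1) is before stage 6 (position 8), as required.

Yes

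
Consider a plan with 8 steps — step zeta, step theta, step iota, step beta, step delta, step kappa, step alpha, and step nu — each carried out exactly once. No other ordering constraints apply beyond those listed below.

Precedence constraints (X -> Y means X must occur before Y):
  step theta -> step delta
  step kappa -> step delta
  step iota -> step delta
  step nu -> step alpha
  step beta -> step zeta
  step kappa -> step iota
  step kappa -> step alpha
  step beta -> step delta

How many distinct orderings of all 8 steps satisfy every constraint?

1041

The steps with no prerequisites are step theta, step beta, step kappa, step nu; any of them can be placed first.
Enumerating by repeatedly choosing an available step (one whose prerequisites are all placed) gives 1041 distinct complete orderings.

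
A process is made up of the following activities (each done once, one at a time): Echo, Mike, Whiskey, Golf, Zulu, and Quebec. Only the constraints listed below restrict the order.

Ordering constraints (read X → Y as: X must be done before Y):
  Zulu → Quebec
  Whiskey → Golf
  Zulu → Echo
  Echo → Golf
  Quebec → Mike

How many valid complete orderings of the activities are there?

2 activities have no prerequisites (Whiskey, Zulu), so any of them could come first.
Systematically extending each partial ordering one activity at a time and counting, there are 26 complete orderings.

26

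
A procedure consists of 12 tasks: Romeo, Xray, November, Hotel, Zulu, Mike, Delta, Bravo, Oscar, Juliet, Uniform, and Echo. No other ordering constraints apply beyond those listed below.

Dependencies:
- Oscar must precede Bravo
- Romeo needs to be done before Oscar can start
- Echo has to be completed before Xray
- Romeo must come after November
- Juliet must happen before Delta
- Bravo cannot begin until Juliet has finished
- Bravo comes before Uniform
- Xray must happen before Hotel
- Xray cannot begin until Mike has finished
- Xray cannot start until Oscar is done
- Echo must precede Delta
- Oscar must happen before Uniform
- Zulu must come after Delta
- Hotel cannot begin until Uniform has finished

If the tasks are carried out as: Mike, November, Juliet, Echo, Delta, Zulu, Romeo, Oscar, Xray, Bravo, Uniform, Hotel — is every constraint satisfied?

Yes

Going through the constraints one by one, each required predecessor appears earlier in the sequence than its dependent — e.g. Mike (position 1) is before Xray (position 9), as required.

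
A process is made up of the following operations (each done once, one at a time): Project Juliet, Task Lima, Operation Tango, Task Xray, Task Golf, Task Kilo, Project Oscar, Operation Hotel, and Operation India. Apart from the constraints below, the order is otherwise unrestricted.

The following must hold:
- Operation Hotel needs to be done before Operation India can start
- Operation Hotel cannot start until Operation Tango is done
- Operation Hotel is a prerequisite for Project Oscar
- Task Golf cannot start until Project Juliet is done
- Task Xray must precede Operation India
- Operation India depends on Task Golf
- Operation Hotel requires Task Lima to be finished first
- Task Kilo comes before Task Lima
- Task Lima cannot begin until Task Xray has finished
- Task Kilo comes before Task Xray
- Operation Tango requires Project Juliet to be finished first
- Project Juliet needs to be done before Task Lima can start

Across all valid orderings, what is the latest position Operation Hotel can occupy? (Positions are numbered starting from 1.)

The operations that are forced after Operation Hotel, directly or by a chain of constraints, are Project Oscar, Operation India. That's 2 operations.
So at least 2 operations follow Operation Hotel, putting Operation Hotel no later than position 7. That position is achievable by scheduling everything else first.

7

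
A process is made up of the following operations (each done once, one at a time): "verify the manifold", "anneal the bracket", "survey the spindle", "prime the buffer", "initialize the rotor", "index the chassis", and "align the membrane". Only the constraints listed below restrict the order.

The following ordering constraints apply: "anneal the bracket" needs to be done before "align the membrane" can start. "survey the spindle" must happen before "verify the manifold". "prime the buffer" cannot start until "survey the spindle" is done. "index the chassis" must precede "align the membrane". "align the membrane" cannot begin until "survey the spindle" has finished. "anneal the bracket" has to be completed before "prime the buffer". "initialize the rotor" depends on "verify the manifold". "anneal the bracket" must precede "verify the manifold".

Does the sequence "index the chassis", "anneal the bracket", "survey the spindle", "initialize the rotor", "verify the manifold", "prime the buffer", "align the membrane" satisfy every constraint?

In the proposed order, "initialize the rotor" appears before "verify the manifold".
Since "verify the manifold" is required before "initialize the rotor", the ordering is invalid.

No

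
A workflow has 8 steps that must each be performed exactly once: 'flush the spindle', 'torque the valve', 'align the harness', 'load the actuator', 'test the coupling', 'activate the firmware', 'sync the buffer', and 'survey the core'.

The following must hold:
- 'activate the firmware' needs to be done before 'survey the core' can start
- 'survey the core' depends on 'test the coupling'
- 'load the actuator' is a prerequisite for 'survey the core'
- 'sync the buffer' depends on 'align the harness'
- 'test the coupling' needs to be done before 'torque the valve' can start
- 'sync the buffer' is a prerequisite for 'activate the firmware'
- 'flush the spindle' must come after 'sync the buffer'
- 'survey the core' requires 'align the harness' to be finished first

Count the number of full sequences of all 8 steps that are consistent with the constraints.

370

3 steps have no prerequisites ('align the harness', 'load the actuator', 'test the coupling'), so any of them could come first.
Systematically extending each partial ordering one step at a time and counting, there are 370 complete orderings.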